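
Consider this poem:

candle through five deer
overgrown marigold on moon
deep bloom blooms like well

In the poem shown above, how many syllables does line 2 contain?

8

Line 2: overgrown (3), marigold (3), on (1), moon (1) → 8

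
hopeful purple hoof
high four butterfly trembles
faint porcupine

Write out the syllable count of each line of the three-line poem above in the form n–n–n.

Line 1: hopeful(2) + purple(2) + hoof(1) = 5
Line 2: high(1) + four(1) + butterfly(3) + trembles(2) = 7
Line 3: faint(1) + porcupine(3) = 4

5–7–4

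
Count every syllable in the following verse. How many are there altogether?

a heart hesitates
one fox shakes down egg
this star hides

13

Line 1: a (1), heart (1), hesitates (3) → 5
Line 2: one (1), fox (1), shakes (1), down (1), egg (1) → 5
Line 3: this (1), star (1), hides (1) → 3
Total: 5 + 5 + 3 = 13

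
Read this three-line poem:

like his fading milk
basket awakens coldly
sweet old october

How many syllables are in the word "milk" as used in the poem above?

"milk" has 1 syllable.

1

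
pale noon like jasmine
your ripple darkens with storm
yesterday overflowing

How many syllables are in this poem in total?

Line 1: pale(1) + noon(1) + like(1) + jasmine(2) = 5
Line 2: your(1) + ripple(2) + darkens(2) + with(1) + storm(1) = 7
Line 3: yesterday(3) + overflowing(4) = 7
Total: 5 + 7 + 7 = 19

19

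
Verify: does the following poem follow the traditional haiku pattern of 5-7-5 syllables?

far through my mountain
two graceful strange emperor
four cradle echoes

Line 1: far (1), through (1), my (1), mountain (2) → 5 ✓
Line 2: two (1), graceful (2), strange (1), emperor (3) → 7 ✓
Line 3: four (1), cradle (2), echoes (2) → 5 ✓

Yes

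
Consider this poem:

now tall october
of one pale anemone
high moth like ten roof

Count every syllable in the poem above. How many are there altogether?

Line 1: "now tall october": 1+1+3 = 5
Line 2: "of one pale anemone": 1+1+1+4 = 7
Line 3: "high moth like ten roof": 1+1+1+1+1 = 5
Total: 5 + 7 + 5 = 17

17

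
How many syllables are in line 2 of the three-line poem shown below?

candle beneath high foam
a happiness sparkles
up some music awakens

6

Line 2: "a happiness sparkles": 1+3+2 = 6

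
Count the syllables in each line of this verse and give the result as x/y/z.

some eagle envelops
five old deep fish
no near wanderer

Line 1: some (1), eagle (2), envelops (3) → 6
Line 2: five (1), old (1), deep (1), fish (1) → 4
Line 3: no (1), near (1), wanderer (3) → 5

6/4/5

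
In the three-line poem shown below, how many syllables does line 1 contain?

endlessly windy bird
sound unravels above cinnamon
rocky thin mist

6

Line 1: endlessly(3) + windy(2) + bird(1) = 6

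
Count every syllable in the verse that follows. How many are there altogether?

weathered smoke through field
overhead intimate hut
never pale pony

17

Line 1: weathered(2) + smoke(1) + through(1) + field(1) = 5
Line 2: overhead(3) + intimate(3) + hut(1) = 7
Line 3: never(2) + pale(1) + pony(2) = 5
Total: 5 + 7 + 5 = 17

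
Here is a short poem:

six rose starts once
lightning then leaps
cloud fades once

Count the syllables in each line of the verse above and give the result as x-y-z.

4-4-3

Line 1: six (1), rose (1), starts (1), once (1) → 4
Line 2: lightning (2), then (1), leaps (1) → 4
Line 3: cloud (1), fades (1), once (1) → 3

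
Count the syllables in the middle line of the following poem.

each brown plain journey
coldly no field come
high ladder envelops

5

The middle line: "coldly no field come": 2+1+1+1 = 5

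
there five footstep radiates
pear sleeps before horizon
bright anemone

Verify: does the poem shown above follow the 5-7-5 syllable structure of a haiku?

No

Line 1: "there five footstep radiates": 1+1+2+3 = 7 (expected 5)
Line 2: "pear sleeps before horizon": 1+1+2+3 = 7 ✓
Line 3: "bright anemone": 1+4 = 5 ✓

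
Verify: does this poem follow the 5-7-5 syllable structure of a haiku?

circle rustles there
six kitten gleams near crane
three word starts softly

Line 1: circle (2), rustles (2), there (1) → 5 ✓
Line 2: six (1), kitten (2), gleams (1), near (1), crane (1) → 6 (expected 7)
Line 3: three (1), word (1), starts (1), softly (2) → 5 ✓

No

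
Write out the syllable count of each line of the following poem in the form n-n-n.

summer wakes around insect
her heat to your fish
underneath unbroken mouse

7-5-7

Line 1: summer(2) + wakes(1) + around(2) + insect(2) = 7
Line 2: her(1) + heat(1) + to(1) + your(1) + fish(1) = 5
Line 3: underneath(3) + unbroken(3) + mouse(1) = 7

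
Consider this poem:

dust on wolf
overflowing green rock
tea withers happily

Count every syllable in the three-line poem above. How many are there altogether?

Line 1: dust (1), on (1), wolf (1) → 3
Line 2: overflowing (4), green (1), rock (1) → 6
Line 3: tea (1), withers (2), happily (3) → 6
Total: 3 + 6 + 6 = 15

15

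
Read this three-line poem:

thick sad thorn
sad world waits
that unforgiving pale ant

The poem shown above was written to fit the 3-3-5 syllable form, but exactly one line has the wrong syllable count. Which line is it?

Line 3

Line 1: "thick sad thorn": 1+1+1 = 3 ✓
Line 2: "sad world waits": 1+1+1 = 3 ✓
Line 3: "that unforgiving pale ant": 1+4+1+1 = 7 (expected 5)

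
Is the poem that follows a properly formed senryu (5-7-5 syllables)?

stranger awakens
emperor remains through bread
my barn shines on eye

Yes

Line 1: stranger(2) + awakens(3) = 5 ✓
Line 2: emperor(3) + remains(2) + through(1) + bread(1) = 7 ✓
Line 3: my(1) + barn(1) + shines(1) + on(1) + eye(1) = 5 ✓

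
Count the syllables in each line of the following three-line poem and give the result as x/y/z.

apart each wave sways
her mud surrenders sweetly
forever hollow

Line 1: apart (2), each (1), wave (1), sways (1) → 5
Line 2: her (1), mud (1), surrenders (3), sweetly (2) → 7
Line 3: forever (3), hollow (2) → 5

5/7/5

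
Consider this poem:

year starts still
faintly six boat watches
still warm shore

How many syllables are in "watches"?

2

"watches" has 2 syllables.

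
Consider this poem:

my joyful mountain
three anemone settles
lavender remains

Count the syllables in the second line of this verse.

7

The second line: three(1) + anemone(4) + settles(2) = 7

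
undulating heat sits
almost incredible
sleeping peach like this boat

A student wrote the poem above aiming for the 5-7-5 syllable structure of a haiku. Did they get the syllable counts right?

Line 1: undulating(4) + heat(1) + sits(1) = 6 (expected 5)
Line 2: almost(2) + incredible(4) = 6 (expected 7)
Line 3: sleeping(2) + peach(1) + like(1) + this(1) + boat(1) = 6 (expected 5)

No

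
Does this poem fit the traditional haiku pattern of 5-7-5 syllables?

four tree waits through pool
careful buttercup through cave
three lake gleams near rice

Line 1: four(1) + tree(1) + waits(1) + through(1) + pool(1) = 5 ✓
Line 2: careful(2) + buttercup(3) + through(1) + cave(1) = 7 ✓
Line 3: three(1) + lake(1) + gleams(1) + near(1) + rice(1) = 5 ✓

Yes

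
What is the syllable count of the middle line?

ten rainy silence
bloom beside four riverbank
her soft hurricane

The middle line: bloom(1) + beside(2) + four(1) + riverbank(3) = 7

7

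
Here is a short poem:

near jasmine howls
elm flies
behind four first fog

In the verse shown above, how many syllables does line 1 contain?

4

Line 1: near (1), jasmine (2), howls (1) → 4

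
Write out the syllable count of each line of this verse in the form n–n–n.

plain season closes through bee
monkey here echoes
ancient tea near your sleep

7–5–6

Line 1: plain(1) + season(2) + closes(2) + through(1) + bee(1) = 7
Line 2: monkey(2) + here(1) + echoes(2) = 5
Line 3: ancient(2) + tea(1) + near(1) + your(1) + sleep(1) = 6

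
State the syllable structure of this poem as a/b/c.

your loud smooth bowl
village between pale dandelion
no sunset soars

Line 1: your (1), loud (1), smooth (1), bowl (1) → 4
Line 2: village (2), between (2), pale (1), dandelion (4) → 9
Line 3: no (1), sunset (2), soars (1) → 4

4/9/4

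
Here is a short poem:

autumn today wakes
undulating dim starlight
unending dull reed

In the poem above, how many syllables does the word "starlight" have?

2

"starlight" has 2 syllables.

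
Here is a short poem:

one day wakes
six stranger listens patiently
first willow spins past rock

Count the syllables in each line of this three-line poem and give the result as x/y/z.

3/8/6

Line 1: one(1) + day(1) + wakes(1) = 3
Line 2: six(1) + stranger(2) + listens(2) + patiently(3) = 8
Line 3: first(1) + willow(2) + spins(1) + past(1) + rock(1) = 6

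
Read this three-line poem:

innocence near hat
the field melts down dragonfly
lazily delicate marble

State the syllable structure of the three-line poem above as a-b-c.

Line 1: "innocence near hat": 3+1+1 = 5
Line 2: "the field melts down dragonfly": 1+1+1+1+3 = 7
Line 3: "lazily delicate marble": 3+3+2 = 8

5-7-8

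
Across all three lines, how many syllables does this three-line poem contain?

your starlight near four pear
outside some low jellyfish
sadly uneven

18

Line 1: your (1), starlight (2), near (1), four (1), pear (1) → 6
Line 2: outside (2), some (1), low (1), jellyfish (3) → 7
Line 3: sadly (2), uneven (3) → 5
Total: 6 + 7 + 5 = 18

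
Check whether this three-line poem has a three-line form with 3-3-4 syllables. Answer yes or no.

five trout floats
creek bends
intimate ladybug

No

Line 1: five (1), trout (1), floats (1) → 3 ✓
Line 2: creek (1), bends (1) → 2 (expected 3)
Line 3: intimate (3), ladybug (3) → 6 (expected 4)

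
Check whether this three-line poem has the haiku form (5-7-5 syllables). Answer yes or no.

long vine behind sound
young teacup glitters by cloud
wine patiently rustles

Line 1: "long vine behind sound": 1+1+2+1 = 5 ✓
Line 2: "young teacup glitters by cloud": 1+2+2+1+1 = 7 ✓
Line 3: "wine patiently rustles": 1+3+2 = 6 (expected 5)

No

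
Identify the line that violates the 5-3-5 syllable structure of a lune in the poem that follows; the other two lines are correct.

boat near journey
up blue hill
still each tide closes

Line 1: boat(1) + near(1) + journey(2) = 4 (expected 5)
Line 2: up(1) + blue(1) + hill(1) = 3 ✓
Line 3: still(1) + each(1) + tide(1) + closes(2) = 5 ✓

The first line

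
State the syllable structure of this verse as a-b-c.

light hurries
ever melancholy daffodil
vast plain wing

Line 1: light(1) + hurries(2) = 3
Line 2: ever(2) + melancholy(4) + daffodil(3) = 9
Line 3: vast(1) + plain(1) + wing(1) = 3

3-9-3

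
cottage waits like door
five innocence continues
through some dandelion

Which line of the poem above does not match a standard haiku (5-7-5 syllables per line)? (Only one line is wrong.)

Line 3

Line 1: cottage (2), waits (1), like (1), door (1) → 5 ✓
Line 2: five (1), innocence (3), continues (3) → 7 ✓
Line 3: through (1), some (1), dandelion (4) → 6 (expected 5)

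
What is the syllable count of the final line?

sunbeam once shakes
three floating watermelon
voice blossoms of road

5

The final line: "voice blossoms of road": 1+2+1+1 = 5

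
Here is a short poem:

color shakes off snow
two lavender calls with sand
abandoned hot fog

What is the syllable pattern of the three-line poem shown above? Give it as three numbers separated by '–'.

Line 1: "color shakes off snow": 2+1+1+1 = 5
Line 2: "two lavender calls with sand": 1+3+1+1+1 = 7
Line 3: "abandoned hot fog": 3+1+1 = 5

5–7–5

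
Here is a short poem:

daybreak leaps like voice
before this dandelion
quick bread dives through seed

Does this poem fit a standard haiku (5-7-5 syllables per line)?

Yes

Line 1: "daybreak leaps like voice": 2+1+1+1 = 5 ✓
Line 2: "before this dandelion": 2+1+4 = 7 ✓
Line 3: "quick bread dives through seed": 1+1+1+1+1 = 5 ✓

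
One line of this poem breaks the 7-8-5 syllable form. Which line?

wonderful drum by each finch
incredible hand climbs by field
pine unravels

Line 1: wonderful(3) + drum(1) + by(1) + each(1) + finch(1) = 7 ✓
Line 2: incredible(4) + hand(1) + climbs(1) + by(1) + field(1) = 8 ✓
Line 3: pine(1) + unravels(3) = 4 (expected 5)

Line 3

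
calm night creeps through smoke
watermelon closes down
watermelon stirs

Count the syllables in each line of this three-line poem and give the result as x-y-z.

Line 1: calm(1) + night(1) + creeps(1) + through(1) + smoke(1) = 5
Line 2: watermelon(4) + closes(2) + down(1) = 7
Line 3: watermelon(4) + stirs(1) = 5

5-7-5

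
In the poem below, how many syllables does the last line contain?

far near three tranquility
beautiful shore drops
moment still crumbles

5

The last line: moment (2), still (1), crumbles (2) → 5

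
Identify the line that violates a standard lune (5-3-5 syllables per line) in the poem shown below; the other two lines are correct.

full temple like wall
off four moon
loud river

Line 3

Line 1: full(1) + temple(2) + like(1) + wall(1) = 5 ✓
Line 2: off(1) + four(1) + moon(1) = 3 ✓
Line 3: loud(1) + river(2) = 3 (expected 5)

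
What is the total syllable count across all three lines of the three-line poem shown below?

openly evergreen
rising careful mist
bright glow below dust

Line 1: openly (3), evergreen (3) → 6
Line 2: rising (2), careful (2), mist (1) → 5
Line 3: bright (1), glow (1), below (2), dust (1) → 5
Total: 6 + 5 + 5 = 16

16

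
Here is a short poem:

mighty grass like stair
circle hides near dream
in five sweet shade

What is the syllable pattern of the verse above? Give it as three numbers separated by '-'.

5-5-4

Line 1: "mighty grass like stair": 2+1+1+1 = 5
Line 2: "circle hides near dream": 2+1+1+1 = 5
Line 3: "in five sweet shade": 1+1+1+1 = 4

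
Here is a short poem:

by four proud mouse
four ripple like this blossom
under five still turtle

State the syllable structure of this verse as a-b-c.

Line 1: by (1), four (1), proud (1), mouse (1) → 4
Line 2: four (1), ripple (2), like (1), this (1), blossom (2) → 7
Line 3: under (2), five (1), still (1), turtle (2) → 6

4-7-6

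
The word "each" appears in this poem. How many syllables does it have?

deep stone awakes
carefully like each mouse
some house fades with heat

"each" has 1 syllable.

1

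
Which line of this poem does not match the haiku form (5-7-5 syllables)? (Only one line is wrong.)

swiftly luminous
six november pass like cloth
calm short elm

The third line

Line 1: swiftly (2), luminous (3) → 5 ✓
Line 2: six (1), november (3), pass (1), like (1), cloth (1) → 7 ✓
Line 3: calm (1), short (1), elm (1) → 3 (expected 5)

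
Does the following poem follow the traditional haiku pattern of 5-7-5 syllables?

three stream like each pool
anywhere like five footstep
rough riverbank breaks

Line 1: three(1) + stream(1) + like(1) + each(1) + pool(1) = 5 ✓
Line 2: anywhere(3) + like(1) + five(1) + footstep(2) = 7 ✓
Line 3: rough(1) + riverbank(3) + breaks(1) = 5 ✓

Yes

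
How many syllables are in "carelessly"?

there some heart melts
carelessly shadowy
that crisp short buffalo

"carelessly" has 3 syllables.

3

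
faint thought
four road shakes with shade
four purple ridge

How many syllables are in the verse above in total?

Line 1: "faint thought": 1+1 = 2
Line 2: "four road shakes with shade": 1+1+1+1+1 = 5
Line 3: "four purple ridge": 1+2+1 = 4
Total: 2 + 5 + 4 = 11

11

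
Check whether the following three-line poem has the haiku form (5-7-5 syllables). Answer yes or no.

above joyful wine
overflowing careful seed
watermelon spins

Line 1: above (2), joyful (2), wine (1) → 5 ✓
Line 2: overflowing (4), careful (2), seed (1) → 7 ✓
Line 3: watermelon (4), spins (1) → 5 ✓

Yes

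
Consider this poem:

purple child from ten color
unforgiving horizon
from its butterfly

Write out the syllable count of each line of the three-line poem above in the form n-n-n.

Line 1: purple(2) + child(1) + from(1) + ten(1) + color(2) = 7
Line 2: unforgiving(4) + horizon(3) = 7
Line 3: from(1) + its(1) + butterfly(3) = 5

7-7-5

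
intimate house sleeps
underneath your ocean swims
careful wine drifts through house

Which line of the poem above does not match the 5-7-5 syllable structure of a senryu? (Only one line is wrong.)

Line 3

Line 1: intimate(3) + house(1) + sleeps(1) = 5 ✓
Line 2: underneath(3) + your(1) + ocean(2) + swims(1) = 7 ✓
Line 3: careful(2) + wine(1) + drifts(1) + through(1) + house(1) = 6 (expected 5)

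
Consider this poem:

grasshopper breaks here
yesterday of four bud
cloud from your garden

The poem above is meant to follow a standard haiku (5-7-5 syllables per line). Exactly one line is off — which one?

Line 2

Line 1: "grasshopper breaks here": 3+1+1 = 5 ✓
Line 2: "yesterday of four bud": 3+1+1+1 = 6 (expected 7)
Line 3: "cloud from your garden": 1+1+1+2 = 5 ✓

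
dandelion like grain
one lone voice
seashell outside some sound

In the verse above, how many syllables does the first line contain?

The first line: "dandelion like grain": 4+1+1 = 6

6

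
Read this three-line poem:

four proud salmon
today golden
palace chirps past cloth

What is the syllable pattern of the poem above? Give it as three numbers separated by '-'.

4-4-5

Line 1: "four proud salmon": 1+1+2 = 4
Line 2: "today golden": 2+2 = 4
Line 3: "palace chirps past cloth": 2+1+1+1 = 5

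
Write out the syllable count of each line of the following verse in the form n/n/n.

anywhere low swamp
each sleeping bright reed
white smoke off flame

Line 1: anywhere(3) + low(1) + swamp(1) = 5
Line 2: each(1) + sleeping(2) + bright(1) + reed(1) = 5
Line 3: white(1) + smoke(1) + off(1) + flame(1) = 4

5/5/4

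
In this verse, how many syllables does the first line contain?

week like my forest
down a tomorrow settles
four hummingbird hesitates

5

The first line: week(1) + like(1) + my(1) + forest(2) = 5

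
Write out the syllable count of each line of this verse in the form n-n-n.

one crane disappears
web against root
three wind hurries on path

5-4-6

Line 1: one (1), crane (1), disappears (3) → 5
Line 2: web (1), against (2), root (1) → 4
Line 3: three (1), wind (1), hurries (2), on (1), path (1) → 6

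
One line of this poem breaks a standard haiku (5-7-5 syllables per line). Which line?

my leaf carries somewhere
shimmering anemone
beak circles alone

Line 1

Line 1: "my leaf carries somewhere": 1+1+2+2 = 6 (expected 5)
Line 2: "shimmering anemone": 3+4 = 7 ✓
Line 3: "beak circles alone": 1+2+2 = 5 ✓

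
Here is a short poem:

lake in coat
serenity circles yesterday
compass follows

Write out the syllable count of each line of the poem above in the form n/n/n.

Line 1: "lake in coat": 1+1+1 = 3
Line 2: "serenity circles yesterday": 4+2+3 = 9
Line 3: "compass follows": 2+2 = 4

3/9/4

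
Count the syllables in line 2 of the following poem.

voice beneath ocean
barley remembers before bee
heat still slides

8

Line 2: "barley remembers before bee": 2+3+2+1 = 8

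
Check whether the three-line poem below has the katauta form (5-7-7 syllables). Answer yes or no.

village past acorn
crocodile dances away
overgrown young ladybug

Line 1: village (2), past (1), acorn (2) → 5 ✓
Line 2: crocodile (3), dances (2), away (2) → 7 ✓
Line 3: overgrown (3), young (1), ladybug (3) → 7 ✓

Yes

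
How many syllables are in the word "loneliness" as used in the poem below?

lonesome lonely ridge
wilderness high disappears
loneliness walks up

3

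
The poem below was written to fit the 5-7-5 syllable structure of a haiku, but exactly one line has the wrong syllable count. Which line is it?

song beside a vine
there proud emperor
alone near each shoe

The second line

Line 1: "song beside a vine": 1+2+1+1 = 5 ✓
Line 2: "there proud emperor": 1+1+3 = 5 (expected 7)
Line 3: "alone near each shoe": 2+1+1+1 = 5 ✓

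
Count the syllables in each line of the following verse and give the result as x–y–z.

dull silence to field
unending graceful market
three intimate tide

Line 1: dull (1), silence (2), to (1), field (1) → 5
Line 2: unending (3), graceful (2), market (2) → 7
Line 3: three (1), intimate (3), tide (1) → 5

5–7–5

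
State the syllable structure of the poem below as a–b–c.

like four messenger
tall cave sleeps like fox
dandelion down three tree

Line 1: "like four messenger": 1+1+3 = 5
Line 2: "tall cave sleeps like fox": 1+1+1+1+1 = 5
Line 3: "dandelion down three tree": 4+1+1+1 = 7

5–5–7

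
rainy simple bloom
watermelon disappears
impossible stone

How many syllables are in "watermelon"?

4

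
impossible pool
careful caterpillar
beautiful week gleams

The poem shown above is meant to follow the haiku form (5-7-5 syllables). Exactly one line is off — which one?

Line 1: "impossible pool": 4+1 = 5 ✓
Line 2: "careful caterpillar": 2+4 = 6 (expected 7)
Line 3: "beautiful week gleams": 3+1+1 = 5 ✓

The second line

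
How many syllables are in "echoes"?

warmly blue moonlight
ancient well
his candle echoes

"echoes" has 2 syllables.

2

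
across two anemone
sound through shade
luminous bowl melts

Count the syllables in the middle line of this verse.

3

The middle line: sound(1) + through(1) + shade(1) = 3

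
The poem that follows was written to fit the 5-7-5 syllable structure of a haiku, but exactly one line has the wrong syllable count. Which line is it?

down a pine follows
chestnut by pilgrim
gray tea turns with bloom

Line 1: down (1), a (1), pine (1), follows (2) → 5 ✓
Line 2: chestnut (2), by (1), pilgrim (2) → 5 (expected 7)
Line 3: gray (1), tea (1), turns (1), with (1), bloom (1) → 5 ✓

Line 2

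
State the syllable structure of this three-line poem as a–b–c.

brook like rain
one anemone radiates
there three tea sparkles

3–8–5

Line 1: brook(1) + like(1) + rain(1) = 3
Line 2: one(1) + anemone(4) + radiates(3) = 8
Line 3: there(1) + three(1) + tea(1) + sparkles(2) = 5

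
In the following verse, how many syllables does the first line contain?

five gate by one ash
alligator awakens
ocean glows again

5

The first line: "five gate by one ash": 1+1+1+1+1 = 5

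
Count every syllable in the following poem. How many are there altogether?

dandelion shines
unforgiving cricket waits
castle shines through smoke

17

Line 1: "dandelion shines": 4+1 = 5
Line 2: "unforgiving cricket waits": 4+2+1 = 7
Line 3: "castle shines through smoke": 2+1+1+1 = 5
Total: 5 + 7 + 5 = 17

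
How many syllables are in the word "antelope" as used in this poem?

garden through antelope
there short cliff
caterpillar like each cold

3

"antelope" has 3 syllables.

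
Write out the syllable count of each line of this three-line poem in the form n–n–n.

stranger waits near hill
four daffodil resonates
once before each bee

5–7–5

Line 1: stranger (2), waits (1), near (1), hill (1) → 5
Line 2: four (1), daffodil (3), resonates (3) → 7
Line 3: once (1), before (2), each (1), bee (1) → 5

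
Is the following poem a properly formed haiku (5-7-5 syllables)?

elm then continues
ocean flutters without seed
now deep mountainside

Line 1: elm(1) + then(1) + continues(3) = 5 ✓
Line 2: ocean(2) + flutters(2) + without(2) + seed(1) = 7 ✓
Line 3: now(1) + deep(1) + mountainside(3) = 5 ✓

Yes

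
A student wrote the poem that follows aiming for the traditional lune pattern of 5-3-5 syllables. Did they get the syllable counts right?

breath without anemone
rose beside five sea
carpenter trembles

Line 1: breath(1) + without(2) + anemone(4) = 7 (expected 5)
Line 2: rose(1) + beside(2) + five(1) + sea(1) = 5 (expected 3)
Line 3: carpenter(3) + trembles(2) = 5 ✓

No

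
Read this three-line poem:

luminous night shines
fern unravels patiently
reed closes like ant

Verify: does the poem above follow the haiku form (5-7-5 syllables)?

Line 1: luminous (3), night (1), shines (1) → 5 ✓
Line 2: fern (1), unravels (3), patiently (3) → 7 ✓
Line 3: reed (1), closes (2), like (1), ant (1) → 5 ✓

Yes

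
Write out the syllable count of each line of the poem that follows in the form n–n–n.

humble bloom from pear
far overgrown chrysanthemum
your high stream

Line 1: "humble bloom from pear": 2+1+1+1 = 5
Line 2: "far overgrown chrysanthemum": 1+3+4 = 8
Line 3: "your high stream": 1+1+1 = 3

5–8–3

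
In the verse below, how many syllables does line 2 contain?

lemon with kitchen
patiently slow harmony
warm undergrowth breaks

7

Line 2: patiently (3), slow (1), harmony (3) → 7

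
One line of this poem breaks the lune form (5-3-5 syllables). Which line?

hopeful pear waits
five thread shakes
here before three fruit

Line 1: "hopeful pear waits": 2+1+1 = 4 (expected 5)
Line 2: "five thread shakes": 1+1+1 = 3 ✓
Line 3: "here before three fruit": 1+2+1+1 = 5 ✓

Line 1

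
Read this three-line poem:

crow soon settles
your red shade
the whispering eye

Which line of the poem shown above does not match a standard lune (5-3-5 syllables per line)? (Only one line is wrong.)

Line 1

Line 1: "crow soon settles": 1+1+2 = 4 (expected 5)
Line 2: "your red shade": 1+1+1 = 3 ✓
Line 3: "the whispering eye": 1+3+1 = 5 ✓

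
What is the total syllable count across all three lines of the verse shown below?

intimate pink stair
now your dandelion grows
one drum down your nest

17

Line 1: intimate(3) + pink(1) + stair(1) = 5
Line 2: now(1) + your(1) + dandelion(4) + grows(1) = 7
Line 3: one(1) + drum(1) + down(1) + your(1) + nest(1) = 5
Total: 5 + 7 + 5 = 17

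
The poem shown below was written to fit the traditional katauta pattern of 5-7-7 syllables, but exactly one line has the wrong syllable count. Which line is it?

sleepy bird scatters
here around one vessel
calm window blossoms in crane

The second line

Line 1: sleepy (2), bird (1), scatters (2) → 5 ✓
Line 2: here (1), around (2), one (1), vessel (2) → 6 (expected 7)
Line 3: calm (1), window (2), blossoms (2), in (1), crane (1) → 7 ✓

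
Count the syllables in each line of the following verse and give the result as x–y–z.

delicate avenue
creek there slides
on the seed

6–3–3

Line 1: delicate(3) + avenue(3) = 6
Line 2: creek(1) + there(1) + slides(1) = 3
Line 3: on(1) + the(1) + seed(1) = 3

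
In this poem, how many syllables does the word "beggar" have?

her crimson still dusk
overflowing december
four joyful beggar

2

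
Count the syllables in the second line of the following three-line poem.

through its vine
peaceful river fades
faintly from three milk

The second line: peaceful(2) + river(2) + fades(1) = 5

5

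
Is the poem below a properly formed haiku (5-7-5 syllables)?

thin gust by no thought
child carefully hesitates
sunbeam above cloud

Yes

Line 1: thin (1), gust (1), by (1), no (1), thought (1) → 5 ✓
Line 2: child (1), carefully (3), hesitates (3) → 7 ✓
Line 3: sunbeam (2), above (2), cloud (1) → 5 ✓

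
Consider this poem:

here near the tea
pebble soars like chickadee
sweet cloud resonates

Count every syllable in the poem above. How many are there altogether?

16

Line 1: here (1), near (1), the (1), tea (1) → 4
Line 2: pebble (2), soars (1), like (1), chickadee (3) → 7
Line 3: sweet (1), cloud (1), resonates (3) → 5
Total: 4 + 7 + 5 = 16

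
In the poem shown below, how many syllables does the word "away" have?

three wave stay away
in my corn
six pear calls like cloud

2

"away" has 2 syllables.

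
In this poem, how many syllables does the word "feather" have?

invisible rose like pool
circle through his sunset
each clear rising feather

2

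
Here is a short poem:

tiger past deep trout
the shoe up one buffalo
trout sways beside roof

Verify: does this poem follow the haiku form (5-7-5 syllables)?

Yes

Line 1: "tiger past deep trout": 2+1+1+1 = 5 ✓
Line 2: "the shoe up one buffalo": 1+1+1+1+3 = 7 ✓
Line 3: "trout sways beside roof": 1+1+2+1 = 5 ✓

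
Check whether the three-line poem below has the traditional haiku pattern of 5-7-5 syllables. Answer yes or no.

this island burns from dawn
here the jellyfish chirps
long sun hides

No

Line 1: "this island burns from dawn": 1+2+1+1+1 = 6 (expected 5)
Line 2: "here the jellyfish chirps": 1+1+3+1 = 6 (expected 7)
Line 3: "long sun hides": 1+1+1 = 3 (expected 5)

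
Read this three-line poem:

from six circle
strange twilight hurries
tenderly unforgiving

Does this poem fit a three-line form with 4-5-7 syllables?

Line 1: from(1) + six(1) + circle(2) = 4 ✓
Line 2: strange(1) + twilight(2) + hurries(2) = 5 ✓
Line 3: tenderly(3) + unforgiving(4) = 7 ✓

Yes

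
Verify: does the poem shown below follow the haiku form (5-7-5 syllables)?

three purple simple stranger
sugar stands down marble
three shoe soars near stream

No

Line 1: "three purple simple stranger": 1+2+2+2 = 7 (expected 5)
Line 2: "sugar stands down marble": 2+1+1+2 = 6 (expected 7)
Line 3: "three shoe soars near stream": 1+1+1+1+1 = 5 ✓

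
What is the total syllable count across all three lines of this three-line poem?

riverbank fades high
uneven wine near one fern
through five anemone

Line 1: "riverbank fades high": 3+1+1 = 5
Line 2: "uneven wine near one fern": 3+1+1+1+1 = 7
Line 3: "through five anemone": 1+1+4 = 6
Total: 5 + 7 + 6 = 18

18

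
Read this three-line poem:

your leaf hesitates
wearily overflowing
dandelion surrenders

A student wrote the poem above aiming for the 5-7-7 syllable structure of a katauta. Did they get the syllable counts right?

Yes

Line 1: your(1) + leaf(1) + hesitates(3) = 5 ✓
Line 2: wearily(3) + overflowing(4) = 7 ✓
Line 3: dandelion(4) + surrenders(3) = 7 ✓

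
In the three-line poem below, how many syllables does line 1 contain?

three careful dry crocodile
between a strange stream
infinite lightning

Line 1: "three careful dry crocodile": 1+2+1+3 = 7

7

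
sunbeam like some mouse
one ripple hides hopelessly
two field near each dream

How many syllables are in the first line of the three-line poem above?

The first line: "sunbeam like some mouse": 2+1+1+1 = 5

5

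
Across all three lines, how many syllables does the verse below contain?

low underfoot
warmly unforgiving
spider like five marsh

Line 1: low(1) + underfoot(3) = 4
Line 2: warmly(2) + unforgiving(4) = 6
Line 3: spider(2) + like(1) + five(1) + marsh(1) = 5
Total: 4 + 6 + 5 = 15

15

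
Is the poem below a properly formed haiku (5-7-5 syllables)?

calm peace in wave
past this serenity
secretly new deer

Line 1: calm (1), peace (1), in (1), wave (1) → 4 (expected 5)
Line 2: past (1), this (1), serenity (4) → 6 (expected 7)
Line 3: secretly (3), new (1), deer (1) → 5 ✓

No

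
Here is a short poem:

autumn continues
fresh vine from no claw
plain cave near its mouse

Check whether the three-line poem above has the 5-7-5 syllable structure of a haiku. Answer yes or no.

Line 1: "autumn continues": 2+3 = 5 ✓
Line 2: "fresh vine from no claw": 1+1+1+1+1 = 5 (expected 7)
Line 3: "plain cave near its mouse": 1+1+1+1+1 = 5 ✓

No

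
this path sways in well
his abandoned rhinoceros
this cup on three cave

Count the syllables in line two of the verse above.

8

Line two: his (1), abandoned (3), rhinoceros (4) → 8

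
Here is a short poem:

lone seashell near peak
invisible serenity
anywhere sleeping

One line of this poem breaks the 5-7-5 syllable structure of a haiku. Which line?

Line 1: lone(1) + seashell(2) + near(1) + peak(1) = 5 ✓
Line 2: invisible(4) + serenity(4) = 8 (expected 7)
Line 3: anywhere(3) + sleeping(2) = 5 ✓

Line 2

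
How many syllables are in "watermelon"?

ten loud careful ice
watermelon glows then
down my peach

4

"watermelon" has 4 syllables.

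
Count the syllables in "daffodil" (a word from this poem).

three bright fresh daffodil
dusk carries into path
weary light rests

3

"daffodil" has 3 syllables.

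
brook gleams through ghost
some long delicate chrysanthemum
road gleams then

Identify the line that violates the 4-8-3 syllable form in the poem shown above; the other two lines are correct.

The second line

Line 1: brook(1) + gleams(1) + through(1) + ghost(1) = 4 ✓
Line 2: some(1) + long(1) + delicate(3) + chrysanthemum(4) = 9 (expected 8)
Line 3: road(1) + gleams(1) + then(1) = 3 ✓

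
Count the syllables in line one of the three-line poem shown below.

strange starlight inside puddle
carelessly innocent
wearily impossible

Line one: "strange starlight inside puddle": 1+2+2+2 = 7

7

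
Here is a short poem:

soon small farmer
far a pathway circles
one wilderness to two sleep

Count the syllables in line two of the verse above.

Line two: far(1) + a(1) + pathway(2) + circles(2) = 6

6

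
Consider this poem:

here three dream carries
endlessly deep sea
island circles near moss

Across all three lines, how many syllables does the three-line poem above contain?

Line 1: here (1), three (1), dream (1), carries (2) → 5
Line 2: endlessly (3), deep (1), sea (1) → 5
Line 3: island (2), circles (2), near (1), moss (1) → 6
Total: 5 + 5 + 6 = 16

16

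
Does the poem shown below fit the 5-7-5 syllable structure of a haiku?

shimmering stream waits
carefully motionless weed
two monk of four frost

Yes

Line 1: shimmering (3), stream (1), waits (1) → 5 ✓
Line 2: carefully (3), motionless (3), weed (1) → 7 ✓
Line 3: two (1), monk (1), of (1), four (1), frost (1) → 5 ✓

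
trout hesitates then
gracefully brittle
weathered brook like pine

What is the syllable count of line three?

Line three: "weathered brook like pine": 2+1+1+1 = 5

5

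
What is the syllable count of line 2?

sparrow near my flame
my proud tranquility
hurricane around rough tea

6

Line 2: my(1) + proud(1) + tranquility(4) = 6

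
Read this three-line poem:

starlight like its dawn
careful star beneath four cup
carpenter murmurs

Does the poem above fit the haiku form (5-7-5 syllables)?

Line 1: starlight(2) + like(1) + its(1) + dawn(1) = 5 ✓
Line 2: careful(2) + star(1) + beneath(2) + four(1) + cup(1) = 7 ✓
Line 3: carpenter(3) + murmurs(2) = 5 ✓

Yes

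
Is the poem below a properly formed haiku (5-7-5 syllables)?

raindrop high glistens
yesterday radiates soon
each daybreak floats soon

Line 1: raindrop (2), high (1), glistens (2) → 5 ✓
Line 2: yesterday (3), radiates (3), soon (1) → 7 ✓
Line 3: each (1), daybreak (2), floats (1), soon (1) → 5 ✓

Yes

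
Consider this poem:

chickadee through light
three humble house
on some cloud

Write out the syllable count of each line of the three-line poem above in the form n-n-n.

Line 1: chickadee (3), through (1), light (1) → 5
Line 2: three (1), humble (2), house (1) → 4
Line 3: on (1), some (1), cloud (1) → 3

5-4-3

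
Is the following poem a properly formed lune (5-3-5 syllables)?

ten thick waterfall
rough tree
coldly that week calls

No

Line 1: "ten thick waterfall": 1+1+3 = 5 ✓
Line 2: "rough tree": 1+1 = 2 (expected 3)
Line 3: "coldly that week calls": 2+1+1+1 = 5 ✓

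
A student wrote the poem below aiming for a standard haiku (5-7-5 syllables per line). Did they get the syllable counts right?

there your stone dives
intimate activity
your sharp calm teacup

No

Line 1: there(1) + your(1) + stone(1) + dives(1) = 4 (expected 5)
Line 2: intimate(3) + activity(4) = 7 ✓
Line 3: your(1) + sharp(1) + calm(1) + teacup(2) = 5 ✓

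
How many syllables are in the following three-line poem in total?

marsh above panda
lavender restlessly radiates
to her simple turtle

Line 1: "marsh above panda": 1+2+2 = 5
Line 2: "lavender restlessly radiates": 3+3+3 = 9
Line 3: "to her simple turtle": 1+1+2+2 = 6
Total: 5 + 9 + 6 = 20

20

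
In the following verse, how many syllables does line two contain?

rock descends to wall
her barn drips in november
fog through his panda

Line two: her(1) + barn(1) + drips(1) + in(1) + november(3) = 7

7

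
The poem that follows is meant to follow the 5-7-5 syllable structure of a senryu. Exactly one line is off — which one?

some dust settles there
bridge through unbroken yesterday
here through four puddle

Line 2

Line 1: "some dust settles there": 1+1+2+1 = 5 ✓
Line 2: "bridge through unbroken yesterday": 1+1+3+3 = 8 (expected 7)
Line 3: "here through four puddle": 1+1+1+2 = 5 ✓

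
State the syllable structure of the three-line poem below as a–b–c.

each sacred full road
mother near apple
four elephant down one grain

Line 1: each(1) + sacred(2) + full(1) + road(1) = 5
Line 2: mother(2) + near(1) + apple(2) = 5
Line 3: four(1) + elephant(3) + down(1) + one(1) + grain(1) = 7

5–5–7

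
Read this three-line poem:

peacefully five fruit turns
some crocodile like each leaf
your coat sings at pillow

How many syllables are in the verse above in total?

Line 1: peacefully (3), five (1), fruit (1), turns (1) → 6
Line 2: some (1), crocodile (3), like (1), each (1), leaf (1) → 7
Line 3: your (1), coat (1), sings (1), at (1), pillow (2) → 6
Total: 6 + 7 + 6 = 19

19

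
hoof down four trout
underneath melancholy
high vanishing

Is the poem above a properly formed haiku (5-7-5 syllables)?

Line 1: hoof (1), down (1), four (1), trout (1) → 4 (expected 5)
Line 2: underneath (3), melancholy (4) → 7 ✓
Line 3: high (1), vanishing (3) → 4 (expected 5)

No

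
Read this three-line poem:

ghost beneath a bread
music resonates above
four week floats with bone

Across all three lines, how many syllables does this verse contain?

17

Line 1: "ghost beneath a bread": 1+2+1+1 = 5
Line 2: "music resonates above": 2+3+2 = 7
Line 3: "four week floats with bone": 1+1+1+1+1 = 5
Total: 5 + 7 + 5 = 17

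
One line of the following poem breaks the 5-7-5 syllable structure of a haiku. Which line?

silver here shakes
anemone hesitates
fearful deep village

The first line

Line 1: silver(2) + here(1) + shakes(1) = 4 (expected 5)
Line 2: anemone(4) + hesitates(3) = 7 ✓
Line 3: fearful(2) + deep(1) + village(2) = 5 ✓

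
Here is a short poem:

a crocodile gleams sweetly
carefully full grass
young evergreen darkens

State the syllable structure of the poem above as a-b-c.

7-5-6

Line 1: a (1), crocodile (3), gleams (1), sweetly (2) → 7
Line 2: carefully (3), full (1), grass (1) → 5
Line 3: young (1), evergreen (3), darkens (2) → 6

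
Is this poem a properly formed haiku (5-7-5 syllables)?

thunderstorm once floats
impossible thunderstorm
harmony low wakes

Yes

Line 1: "thunderstorm once floats": 3+1+1 = 5 ✓
Line 2: "impossible thunderstorm": 4+3 = 7 ✓
Line 3: "harmony low wakes": 3+1+1 = 5 ✓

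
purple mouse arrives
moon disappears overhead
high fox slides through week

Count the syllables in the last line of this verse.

5

The last line: high (1), fox (1), slides (1), through (1), week (1) → 5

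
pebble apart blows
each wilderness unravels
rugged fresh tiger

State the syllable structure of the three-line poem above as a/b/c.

5/7/5

Line 1: "pebble apart blows": 2+2+1 = 5
Line 2: "each wilderness unravels": 1+3+3 = 7
Line 3: "rugged fresh tiger": 2+1+2 = 5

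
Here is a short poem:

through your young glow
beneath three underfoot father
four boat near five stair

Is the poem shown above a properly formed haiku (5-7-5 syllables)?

Line 1: through(1) + your(1) + young(1) + glow(1) = 4 (expected 5)
Line 2: beneath(2) + three(1) + underfoot(3) + father(2) = 8 (expected 7)
Line 3: four(1) + boat(1) + near(1) + five(1) + stair(1) = 5 ✓

No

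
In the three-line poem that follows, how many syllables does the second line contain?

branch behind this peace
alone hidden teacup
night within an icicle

The second line: alone (2), hidden (2), teacup (2) → 6

6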